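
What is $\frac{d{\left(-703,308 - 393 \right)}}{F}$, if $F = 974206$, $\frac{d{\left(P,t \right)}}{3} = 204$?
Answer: $\frac{306}{487103} \approx 0.0006282$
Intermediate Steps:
$d{\left(P,t \right)} = 612$ ($d{\left(P,t \right)} = 3 \cdot 204 = 612$)
$\frac{d{\left(-703,308 - 393 \right)}}{F} = \frac{612}{974206} = 612 \cdot \frac{1}{974206} = \frac{306}{487103}$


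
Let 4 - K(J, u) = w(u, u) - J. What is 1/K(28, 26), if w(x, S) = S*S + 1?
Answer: -1/645 ≈ -0.0015504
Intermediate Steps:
w(x, S) = 1 + S**2 (w(x, S) = S**2 + 1 = 1 + S**2)
K(J, u) = 3 + J - u**2 (K(J, u) = 4 - ((1 + u**2) - J) = 4 - (1 + u**2 - J) = 4 + (-1 + J - u**2) = 3 + J - u**2)
1/K(28, 26) = 1/(3 + 28 - 1*26**2) = 1/(3 + 28 - 1*676) = 1/(3 + 28 - 676) = 1/(-645) = -1/645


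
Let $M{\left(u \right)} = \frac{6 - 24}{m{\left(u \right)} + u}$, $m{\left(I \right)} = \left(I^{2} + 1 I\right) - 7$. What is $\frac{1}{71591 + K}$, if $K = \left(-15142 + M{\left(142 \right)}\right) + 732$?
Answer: $\frac{20441}{1168836803} \approx 1.7488 \cdot 10^{-5}$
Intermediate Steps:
$m{\left(I \right)} = -7 + I + I^{2}$ ($m{\left(I \right)} = \left(I^{2} + I\right) - 7 = \left(I + I^{2}\right) - 7 = -7 + I + I^{2}$)
$M{\left(u \right)} = - \frac{18}{-7 + u^{2} + 2 u}$ ($M{\left(u \right)} = \frac{6 - 24}{\left(-7 + u + u^{2}\right) + u} = - \frac{18}{-7 + u^{2} + 2 u}$)
$K = - \frac{294554828}{20441}$ ($K = \left(-15142 - \frac{18}{-7 + 142^{2} + 2 \cdot 142}\right) + 732 = \left(-15142 - \frac{18}{-7 + 20164 + 284}\right) + 732 = \left(-15142 - \frac{18}{20441}\right) + 732 = - \frac{309517640}{20441} + 732 = - \frac{294554828}{20441} \approx -14410.0$)
$\frac{1}{71591 + K} = \frac{1}{71591 - \frac{294554828}{20441}} = \frac{1}{\frac{1168836803}{20441}} = \frac{20441}{1168836803}$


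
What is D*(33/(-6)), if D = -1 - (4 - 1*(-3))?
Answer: 44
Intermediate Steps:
D = -8 (D = -1 - (4 + 3) = -1 - 1*7 = -1 - 7 = -8)
D*(33/(-6)) = -264/(-6) = -264*(-1)/6 = -8*(-11/2) = 44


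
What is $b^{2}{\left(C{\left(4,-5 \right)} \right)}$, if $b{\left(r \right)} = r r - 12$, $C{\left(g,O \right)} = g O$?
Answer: $150544$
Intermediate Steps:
$C{\left(g,O \right)} = O g$
$b{\left(r \right)} = -12 + r^{2}$ ($b{\left(r \right)} = r^{2} - 12 = -12 + r^{2}$)
$b^{2}{\left(C{\left(4,-5 \right)} \right)} = \left(-12 + \left(\left(-5\right) 4\right)^{2}\right)^{2} = \left(-12 + \left(-20\right)^{2}\right)^{2} = \left(-12 + 400\right)^{2} = 388^{2} = 150544$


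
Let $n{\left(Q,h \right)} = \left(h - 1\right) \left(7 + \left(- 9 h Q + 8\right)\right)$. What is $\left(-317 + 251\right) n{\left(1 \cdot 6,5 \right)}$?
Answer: $67320$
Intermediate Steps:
$n{\left(Q,h \right)} = \left(-1 + h\right) \left(15 - 9 Q h\right)$ ($n{\left(Q,h \right)} = \left(-1 + h\right) \left(7 - \left(-8 + 9 Q h\right)\right) = \left(-1 + h\right) \left(15 - 9 Q h\right)$)
$\left(-317 + 251\right) n{\left(1 \cdot 6,5 \right)} = \left(-317 + 251\right) \left(-15 + 15 \cdot 5 - 9 \cdot 1 \cdot 6 \cdot 5^{2} + 9 \cdot 1 \cdot 6 \cdot 5\right) = - 66 \left(-15 + 75 - 54 \cdot 25 + 9 \cdot 6 \cdot 5\right) = - 66 \left(-15 + 75 - 1350 + 270\right) = \left(-66\right) \left(-1020\right) = 67320$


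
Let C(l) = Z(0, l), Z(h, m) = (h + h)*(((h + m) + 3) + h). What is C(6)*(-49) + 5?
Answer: 5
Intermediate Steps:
Z(h, m) = 2*h*(3 + m + 2*h) (Z(h, m) = (2*h)*((3 + h + m) + h) = (2*h)*(3 + m + 2*h) = 2*h*(3 + m + 2*h))
C(l) = 0 (C(l) = 2*0*(3 + l + 2*0) = 2*0*(3 + l + 0) = 2*0*(3 + l) = 0)
C(6)*(-49) + 5 = 0*(-49) + 5 = 0 + 5 = 5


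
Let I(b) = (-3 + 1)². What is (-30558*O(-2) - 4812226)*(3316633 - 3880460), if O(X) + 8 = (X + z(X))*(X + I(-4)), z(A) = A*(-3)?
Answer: 2713262948902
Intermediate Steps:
I(b) = 4 (I(b) = (-2)² = 4)
z(A) = -3*A
O(X) = -8 - 2*X*(4 + X) (O(X) = -8 + (X - 3*X)*(X + 4) = -8 + (-2*X)*(4 + X) = -8 - 2*X*(4 + X))
(-30558*O(-2) - 4812226)*(3316633 - 3880460) = (-30558*(-8 - 8*(-2) - 2*(-2)²) - 4812226)*(3316633 - 3880460) = (-30558*(-8 + 16 - 2*4) - 4812226)*(-563827) = (-30558*(-8 + 16 - 8) - 4812226)*(-563827) = (-30558*0 - 4812226)*(-563827) = (0 - 4812226)*(-563827) = -4812226*(-563827) = 2713262948902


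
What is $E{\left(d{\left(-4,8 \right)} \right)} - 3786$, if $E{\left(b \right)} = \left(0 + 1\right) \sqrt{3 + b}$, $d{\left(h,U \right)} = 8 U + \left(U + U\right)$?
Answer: $-3786 + \sqrt{83} \approx -3776.9$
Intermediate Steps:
$d{\left(h,U \right)} = 10 U$ ($d{\left(h,U \right)} = 8 U + 2 U = 10 U$)
$E{\left(b \right)} = \sqrt{3 + b}$ ($E{\left(b \right)} = 1 \sqrt{3 + b} = \sqrt{3 + b}$)
$E{\left(d{\left(-4,8 \right)} \right)} - 3786 = \sqrt{3 + 10 \cdot 8} - 3786 = \sqrt{3 + 80} - 3786 = \sqrt{83} - 3786 = -3786 + \sqrt{83}$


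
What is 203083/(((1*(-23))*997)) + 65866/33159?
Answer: -5223655951/760369029 ≈ -6.8699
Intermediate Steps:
203083/(((1*(-23))*997)) + 65866/33159 = 203083/((-23*997)) + 65866*(1/33159) = 203083/(-22931) + 65866/33159 = 203083*(-1/22931) + 65866/33159 = -203083/22931 + 65866/33159 = -5223655951/760369029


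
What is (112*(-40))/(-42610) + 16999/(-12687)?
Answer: -66748963/54059307 ≈ -1.2347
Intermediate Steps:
(112*(-40))/(-42610) + 16999/(-12687) = -4480*(-1/42610) + 16999*(-1/12687) = 448/4261 - 16999/12687 = -66748963/54059307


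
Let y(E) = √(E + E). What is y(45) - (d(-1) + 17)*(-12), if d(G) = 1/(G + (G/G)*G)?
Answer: 198 + 3*√10 ≈ 207.49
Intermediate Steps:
y(E) = √2*√E (y(E) = √(2*E) = √2*√E)
d(G) = 1/(2*G) (d(G) = 1/(G + 1*G) = 1/(G + G) = 1/(2*G))
y(45) - (d(-1) + 17)*(-12) = √2*√45 - ((½)/(-1) + 17)*(-12) = √2*(3*√5) - ((½)*(-1) + 17)*(-12) = 3*√10 - (-½ + 17)*(-12) = 3*√10 - 33*(-12)/2 = 3*√10 - 1*(-198) = 3*√10 + 198 = 198 + 3*√10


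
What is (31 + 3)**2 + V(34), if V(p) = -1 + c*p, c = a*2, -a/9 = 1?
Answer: 543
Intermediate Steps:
a = -9 (a = -9*1 = -9)
c = -18 (c = -9*2 = -18)
V(p) = -1 - 18*p
(31 + 3)**2 + V(34) = (31 + 3)**2 + (-1 - 18*34) = 34**2 + (-1 - 612) = 1156 - 613 = 543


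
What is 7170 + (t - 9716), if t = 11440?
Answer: 8894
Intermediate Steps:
7170 + (t - 9716) = 7170 + (11440 - 9716) = 7170 + 1724 = 8894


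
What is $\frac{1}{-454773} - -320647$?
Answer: $\frac{145821598130}{454773} \approx 3.2065 \cdot 10^{5}$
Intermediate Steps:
$\frac{1}{-454773} - -320647 = - \frac{1}{454773} + 320647 = \frac{145821598130}{454773}$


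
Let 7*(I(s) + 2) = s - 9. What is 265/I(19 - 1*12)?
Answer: -1855/16 ≈ -115.94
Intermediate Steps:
I(s) = -23/7 + s/7 (I(s) = -2 + (s - 9)/7 = -2 + (-9 + s)/7 = -2 + (-9/7 + s/7) = -23/7 + s/7)
265/I(19 - 1*12) = 265/(-23/7 + (19 - 1*12)/7) = 265/(-23/7 + (19 - 12)/7) = 265/(-23/7 + (1/7)*7) = 265/(-23/7 + 1) = 265/(-16/7) = 265*(-7/16) = -1855/16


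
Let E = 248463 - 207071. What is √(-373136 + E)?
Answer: 4*I*√20734 ≈ 575.97*I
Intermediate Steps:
E = 41392
√(-373136 + E) = √(-373136 + 41392) = √(-331744) = 4*I*√20734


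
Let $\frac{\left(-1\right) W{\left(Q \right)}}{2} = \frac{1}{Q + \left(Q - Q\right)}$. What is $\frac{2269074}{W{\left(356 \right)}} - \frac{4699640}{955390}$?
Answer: $- \frac{38587741307672}{95539} \approx -4.039 \cdot 10^{8}$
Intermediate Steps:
$W{\left(Q \right)} = - \frac{2}{Q}$ ($W{\left(Q \right)} = - \frac{2}{Q + \left(Q - Q\right)} = - \frac{2}{Q + 0} = - \frac{2}{Q}$)
$\frac{2269074}{W{\left(356 \right)}} - \frac{4699640}{955390} = \frac{2269074}{\left(-2\right) \frac{1}{356}} - \frac{4699640}{955390} = \frac{2269074}{\left(-2\right) \frac{1}{356}} - \frac{469964}{95539} = \frac{2269074}{- \frac{1}{178}} - \frac{469964}{95539} = 2269074 \left(-178\right) - \frac{469964}{95539} = -403895172 - \frac{469964}{95539} = - \frac{38587741307672}{95539}$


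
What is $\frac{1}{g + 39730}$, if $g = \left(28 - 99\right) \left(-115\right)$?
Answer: $\frac{1}{47895} \approx 2.0879 \cdot 10^{-5}$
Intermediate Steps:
$g = 8165$ ($g = \left(-71\right) \left(-115\right) = 8165$)
$\frac{1}{g + 39730} = \frac{1}{8165 + 39730} = \frac{1}{47895}$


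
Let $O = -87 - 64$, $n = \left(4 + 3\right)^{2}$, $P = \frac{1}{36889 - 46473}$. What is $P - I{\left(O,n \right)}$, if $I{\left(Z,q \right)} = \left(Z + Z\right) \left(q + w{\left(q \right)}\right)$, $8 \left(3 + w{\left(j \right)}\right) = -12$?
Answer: $\frac{128799375}{9584} \approx 13439.0$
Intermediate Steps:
$P = - \frac{1}{9584}$ ($P = \frac{1}{-9584} = - \frac{1}{9584} \approx -0.00010434$)
$n = 49$ ($n = 7^{2} = 49$)
$w{\left(j \right)} = - \frac{9}{2}$ ($w{\left(j \right)} = -3 + \frac{1}{8} \left(-12\right) = -3 - \frac{3}{2} = - \frac{9}{2}$)
$O = -151$
$I{\left(Z,q \right)} = 2 Z \left(- \frac{9}{2} + q\right)$ ($I{\left(Z,q \right)} = \left(Z + Z\right) \left(q - \frac{9}{2}\right) = 2 Z \left(- \frac{9}{2} + q\right)$)
$P - I{\left(O,n \right)} = - \frac{1}{9584} - - 151 \left(-9 + 2 \cdot 49\right) = - \frac{1}{9584} - - 151 \left(-9 + 98\right) = - \frac{1}{9584} - \left(-151\right) 89 = - \frac{1}{9584} - -13439 = - \frac{1}{9584} + 13439 = \frac{128799375}{9584}$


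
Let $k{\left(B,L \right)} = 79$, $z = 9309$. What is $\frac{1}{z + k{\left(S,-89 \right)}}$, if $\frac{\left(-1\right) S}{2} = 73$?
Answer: $\frac{1}{9388} \approx 0.00010652$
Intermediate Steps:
$S = -146$ ($S = \left(-2\right) 73 = -146$)
$\frac{1}{z + k{\left(S,-89 \right)}} = \frac{1}{9309 + 79} = \frac{1}{9388}$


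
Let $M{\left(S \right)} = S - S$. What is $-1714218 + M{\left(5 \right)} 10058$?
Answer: $-1714218$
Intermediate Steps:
$M{\left(S \right)} = 0$
$-1714218 + M{\left(5 \right)} 10058 = -1714218 + 0 \cdot 10058 = -1714218 + 0 = -1714218$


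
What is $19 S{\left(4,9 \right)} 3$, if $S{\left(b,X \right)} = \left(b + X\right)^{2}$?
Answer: $9633$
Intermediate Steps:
$S{\left(b,X \right)} = \left(X + b\right)^{2}$
$19 S{\left(4,9 \right)} 3 = 19 \left(9 + 4\right)^{2} \cdot 3 = 19 \cdot 13^{2} \cdot 3 = 19 \cdot 169 \cdot 3 = 3211 \cdot 3 = 9633$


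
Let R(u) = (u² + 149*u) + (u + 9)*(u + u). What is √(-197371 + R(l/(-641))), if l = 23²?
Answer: I*√81151782191/641 ≈ 444.42*I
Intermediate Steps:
l = 529
R(u) = u² + 149*u + 2*u*(9 + u) (R(u) = (u² + 149*u) + (9 + u)*(2*u) = (u² + 149*u) + 2*u*(9 + u) = u² + 149*u + 2*u*(9 + u))
√(-197371 + R(l/(-641))) = √(-197371 + (529/(-641))*(167 + 3*(529/(-641)))) = √(-197371 + (529*(-1/641))*(167 + 3*(529*(-1/641)))) = √(-197371 - 529*(167 + 3*(-529/641))/641) = √(-197371 - 529*(167 - 1587/641)/641) = √(-197371 - 529/641*105460/641) = √(-197371 - 55788340/410881) = √(-81151782191/410881) = I*√81151782191/641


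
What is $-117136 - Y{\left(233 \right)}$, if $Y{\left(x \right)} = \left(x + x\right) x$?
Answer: $-225714$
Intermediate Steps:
$Y{\left(x \right)} = 2 x^{2}$ ($Y{\left(x \right)} = 2 x x = 2 x^{2}$)
$-117136 - Y{\left(233 \right)} = -117136 - 2 \cdot 233^{2} = -117136 - 2 \cdot 54289 = -117136 - 108578 = -225714$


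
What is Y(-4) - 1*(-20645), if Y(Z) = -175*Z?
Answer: 21345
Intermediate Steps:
Y(-4) - 1*(-20645) = -175*(-4) - 1*(-20645) = 700 + 20645 = 21345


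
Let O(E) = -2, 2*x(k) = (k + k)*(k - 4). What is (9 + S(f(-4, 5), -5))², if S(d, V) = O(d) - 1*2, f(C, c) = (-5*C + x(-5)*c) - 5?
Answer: 25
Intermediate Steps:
x(k) = k*(-4 + k) (x(k) = ((k + k)*(k - 4))/2 = ((2*k)*(-4 + k))/2 = (2*k*(-4 + k))/2 = k*(-4 + k))
f(C, c) = -5 - 5*C + 45*c (f(C, c) = (-5*C + (-5*(-4 - 5))*c) - 5 = (-5*C + (-5*(-9))*c) - 5 = (-5*C + 45*c) - 5 = -5 - 5*C + 45*c)
S(d, V) = -4 (S(d, V) = -2 - 1*2 = -2 - 2 = -4)
(9 + S(f(-4, 5), -5))² = (9 - 4)² = 5² = 25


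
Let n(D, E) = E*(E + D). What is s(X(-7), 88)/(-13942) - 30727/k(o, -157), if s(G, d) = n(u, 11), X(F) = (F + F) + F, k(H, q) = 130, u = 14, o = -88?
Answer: -107107896/453115 ≈ -236.38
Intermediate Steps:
X(F) = 3*F (X(F) = 2*F + F = 3*F)
n(D, E) = E*(D + E)
s(G, d) = 275 (s(G, d) = 11*(14 + 11) = 11*25 = 275)
s(X(-7), 88)/(-13942) - 30727/k(o, -157) = 275/(-13942) - 30727/130 = 275*(-1/13942) - 30727*1/130 = -275/13942 - 30727/130 = -107107896/453115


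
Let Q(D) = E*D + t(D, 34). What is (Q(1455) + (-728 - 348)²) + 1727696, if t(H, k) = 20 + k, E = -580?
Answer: 2041626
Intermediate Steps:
Q(D) = 54 - 580*D (Q(D) = -580*D + (20 + 34) = -580*D + 54 = 54 - 580*D)
(Q(1455) + (-728 - 348)²) + 1727696 = ((54 - 580*1455) + (-728 - 348)²) + 1727696 = ((54 - 843900) + (-1076)²) + 1727696 = (-843846 + 1157776) + 1727696 = 313930 + 1727696 = 2041626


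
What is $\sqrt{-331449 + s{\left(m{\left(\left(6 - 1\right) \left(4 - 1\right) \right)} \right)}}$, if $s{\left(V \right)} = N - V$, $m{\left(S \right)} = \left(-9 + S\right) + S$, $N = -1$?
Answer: $i \sqrt{331471} \approx 575.74 i$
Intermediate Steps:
$m{\left(S \right)} = -9 + 2 S$
$s{\left(V \right)} = -1 - V$
$\sqrt{-331449 + s{\left(m{\left(\left(6 - 1\right) \left(4 - 1\right) \right)} \right)}} = \sqrt{-331449 - \left(-8 + 2 \left(6 - 1\right) \left(4 - 1\right)\right)} = \sqrt{-331449 - \left(-8 + 2 \cdot 5 \cdot 3\right)} = \sqrt{-331449 - \left(-8 + 30\right)} = \sqrt{-331449 - 22} = \sqrt{-331471} = i \sqrt{331471}$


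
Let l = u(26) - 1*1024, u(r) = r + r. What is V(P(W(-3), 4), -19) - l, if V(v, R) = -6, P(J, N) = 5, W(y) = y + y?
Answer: 966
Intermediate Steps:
W(y) = 2*y
u(r) = 2*r
l = -972 (l = 2*26 - 1*1024 = 52 - 1024 = -972)
V(P(W(-3), 4), -19) - l = -6 - 1*(-972) = -6 + 972 = 966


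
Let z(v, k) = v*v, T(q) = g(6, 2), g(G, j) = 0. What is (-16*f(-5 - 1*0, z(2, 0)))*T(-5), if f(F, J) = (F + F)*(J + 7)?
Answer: 0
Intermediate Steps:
T(q) = 0
z(v, k) = v**2
f(F, J) = 2*F*(7 + J) (f(F, J) = (2*F)*(7 + J) = 2*F*(7 + J))
(-16*f(-5 - 1*0, z(2, 0)))*T(-5) = -32*(-5 - 1*0)*(7 + 2**2)*0 = -32*(-5 + 0)*(7 + 4)*0 = -32*(-5)*11*0 = -16*(-110)*0 = 1760*0 = 0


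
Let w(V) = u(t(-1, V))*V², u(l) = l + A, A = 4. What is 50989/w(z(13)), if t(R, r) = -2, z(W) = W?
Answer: 50989/338 ≈ 150.85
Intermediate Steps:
u(l) = 4 + l (u(l) = l + 4 = 4 + l)
w(V) = 2*V² (w(V) = (4 - 2)*V² = 2*V²)
50989/w(z(13)) = 50989/((2*13²)) = 50989/((2*169)) = 50989/338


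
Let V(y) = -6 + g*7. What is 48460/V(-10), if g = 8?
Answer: 4846/5 ≈ 969.20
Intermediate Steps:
V(y) = 50 (V(y) = -6 + 8*7 = -6 + 56 = 50)
48460/V(-10) = 48460/50 = 48460*(1/50) = 4846/5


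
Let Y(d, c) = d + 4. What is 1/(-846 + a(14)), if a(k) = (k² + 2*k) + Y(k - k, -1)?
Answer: -1/618 ≈ -0.0016181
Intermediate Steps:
Y(d, c) = 4 + d
a(k) = 4 + k² + 2*k (a(k) = (k² + 2*k) + (4 + (k - k)) = (k² + 2*k) + (4 + 0) = (k² + 2*k) + 4 = 4 + k² + 2*k)
1/(-846 + a(14)) = 1/(-846 + (4 + 14² + 2*14)) = 1/(-846 + (4 + 196 + 28)) = 1/(-846 + 228) = 1/(-618) = -1/618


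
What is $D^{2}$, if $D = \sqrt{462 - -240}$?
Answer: $702$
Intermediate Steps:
$D = 3 \sqrt{78}$ ($D = \sqrt{462 + 240} = \sqrt{702} = 3 \sqrt{78} \approx 26.495$)
$D^{2} = \left(3 \sqrt{78}\right)^{2} = 702$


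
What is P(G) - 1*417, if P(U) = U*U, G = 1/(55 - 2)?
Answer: -1171352/2809 ≈ -417.00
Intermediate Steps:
G = 1/53 ≈ 0.018868
P(U) = U²
P(G) - 1*417 = (1/53)² - 1*417 = 1/2809 - 417 = -1171352/2809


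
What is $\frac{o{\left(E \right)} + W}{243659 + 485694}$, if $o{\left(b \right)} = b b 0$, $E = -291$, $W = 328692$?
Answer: $\frac{328692}{729353} \approx 0.45066$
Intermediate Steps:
$o{\left(b \right)} = 0$ ($o{\left(b \right)} = b^{2} \cdot 0 = 0$)
$\frac{o{\left(E \right)} + W}{243659 + 485694} = \frac{0 + 328692}{243659 + 485694} = \frac{328692}{729353}$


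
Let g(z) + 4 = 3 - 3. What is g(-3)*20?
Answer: -80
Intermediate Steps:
g(z) = -4 (g(z) = -4 + (3 - 3) = -4 + 0 = -4)
g(-3)*20 = -4*20 = -80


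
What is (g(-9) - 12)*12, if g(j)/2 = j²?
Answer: 1800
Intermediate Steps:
g(j) = 2*j²
(g(-9) - 12)*12 = (2*(-9)² - 12)*12 = (2*81 - 12)*12 = (162 - 12)*12 = 150*12 = 1800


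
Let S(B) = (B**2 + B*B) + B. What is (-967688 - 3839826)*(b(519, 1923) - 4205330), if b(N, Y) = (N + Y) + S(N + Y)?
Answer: -37144208882948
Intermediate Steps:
S(B) = B + 2*B**2 (S(B) = (B**2 + B**2) + B = 2*B**2 + B = B + 2*B**2)
b(N, Y) = N + Y + (N + Y)*(1 + 2*N + 2*Y) (b(N, Y) = (N + Y) + (N + Y)*(1 + 2*(N + Y)) = (N + Y) + (N + Y)*(1 + (2*N + 2*Y)) = (N + Y) + (N + Y)*(1 + 2*N + 2*Y) = N + Y + (N + Y)*(1 + 2*N + 2*Y))
(-967688 - 3839826)*(b(519, 1923) - 4205330) = (-967688 - 3839826)*((519 + 1923 + (519 + 1923)*(1 + 2*519 + 2*1923)) - 4205330) = -4807514*((519 + 1923 + 2442*(1 + 1038 + 3846)) - 4205330) = -4807514*((519 + 1923 + 2442*4885) - 4205330) = -4807514*((519 + 1923 + 11929170) - 4205330) = -4807514*(11931612 - 4205330) = -4807514*7726282 = -37144208882948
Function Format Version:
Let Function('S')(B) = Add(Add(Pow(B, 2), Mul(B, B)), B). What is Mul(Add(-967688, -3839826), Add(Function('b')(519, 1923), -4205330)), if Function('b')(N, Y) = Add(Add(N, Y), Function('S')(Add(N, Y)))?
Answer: -37144208882948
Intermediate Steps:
Function('S')(B) = Add(B, Mul(2, Pow(B, 2))) (Function('S')(B) = Add(Add(Pow(B, 2), Pow(B, 2)), B) = Add(Mul(2, Pow(B, 2)), B) = Add(B, Mul(2, Pow(B, 2))))
Function('b')(N, Y) = Add(N, Y, Mul(Add(N, Y), Add(1, Mul(2, N), Mul(2, Y)))) (Function('b')(N, Y) = Add(Add(N, Y), Mul(Add(N, Y), Add(1, Mul(2, Add(N, Y))))) = Add(Add(N, Y), Mul(Add(N, Y), Add(1, Add(Mul(2, N), Mul(2, Y))))) = Add(Add(N, Y), Mul(Add(N, Y), Add(1, Mul(2, N), Mul(2, Y)))) = Add(N, Y, Mul(Add(N, Y), Add(1, Mul(2, N), Mul(2, Y)))))
Mul(Add(-967688, -3839826), Add(Function('b')(519, 1923), -4205330)) = Mul(Add(-967688, -3839826), Add(Add(519, 1923, Mul(Add(519, 1923), Add(1, Mul(2, 519), Mul(2, 1923)))), -4205330)) = Mul(-4807514, Add(Add(519, 1923, Mul(2442, Add(1, 1038, 3846))), -4205330)) = Mul(-4807514, Add(Add(519, 1923, Mul(2442, 4885)), -4205330)) = Mul(-4807514, Add(Add(519, 1923, 11929170), -4205330)) = Mul(-4807514, Add(11931612, -4205330)) = Mul(-4807514, 7726282) = -37144208882948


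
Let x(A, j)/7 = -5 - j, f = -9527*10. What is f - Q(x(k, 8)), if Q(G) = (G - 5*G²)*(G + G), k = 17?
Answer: -7647542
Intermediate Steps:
f = -95270
x(A, j) = -35 - 7*j (x(A, j) = 7*(-5 - j) = -35 - 7*j)
Q(G) = 2*G*(G - 5*G²) (Q(G) = (G - 5*G²)*(2*G) = 2*G*(G - 5*G²))
f - Q(x(k, 8)) = -95270 - (-35 - 7*8)²*(2 - 10*(-35 - 7*8)) = -95270 - (-35 - 56)²*(2 - 10*(-35 - 56)) = -95270 - (-91)²*(2 - 10*(-91)) = -95270 - 8281*(2 + 910) = -95270 - 8281*912 = -95270 - 1*7552272 = -95270 - 7552272 = -7647542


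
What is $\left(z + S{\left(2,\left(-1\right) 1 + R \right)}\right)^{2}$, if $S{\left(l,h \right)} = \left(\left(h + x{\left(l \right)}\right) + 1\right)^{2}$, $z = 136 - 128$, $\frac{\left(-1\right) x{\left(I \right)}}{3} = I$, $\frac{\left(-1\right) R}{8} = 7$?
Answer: $14837904$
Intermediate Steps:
$R = -56$ ($R = \left(-8\right) 7 = -56$)
$x{\left(I \right)} = - 3 I$
$z = 8$ ($z = 136 - 128 = 8$)
$S{\left(l,h \right)} = \left(1 + h - 3 l\right)^{2}$ ($S{\left(l,h \right)} = \left(\left(h - 3 l\right) + 1\right)^{2} = \left(1 + h - 3 l\right)^{2}$)
$\left(z + S{\left(2,\left(-1\right) 1 + R \right)}\right)^{2} = \left(8 + \left(1 - 57 - 6\right)^{2}\right)^{2} = \left(8 + \left(-62\right)^{2}\right)^{2} = \left(8 + 3844\right)^{2} = 3852^{2} = 14837904$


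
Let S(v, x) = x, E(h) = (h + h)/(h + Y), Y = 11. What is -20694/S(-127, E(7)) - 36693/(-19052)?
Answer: -3548101941/133364 ≈ -26605.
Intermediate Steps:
E(h) = 2*h/(11 + h) (E(h) = (h + h)/(h + 11) = (2*h)/(11 + h) = 2*h/(11 + h))
-20694/S(-127, E(7)) - 36693/(-19052) = -20694/(2*7/(11 + 7)) - 36693/(-19052) = -20694/(2*7/18) - 36693*(-1/19052) = -20694/(2*7*(1/18)) + 36693/19052 = -20694/7/9 + 36693/19052 = -20694*9/7 + 36693/19052 = -186246/7 + 36693/19052 = -3548101941/133364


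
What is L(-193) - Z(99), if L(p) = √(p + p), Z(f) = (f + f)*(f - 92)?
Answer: -1386 + I*√386 ≈ -1386.0 + 19.647*I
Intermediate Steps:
Z(f) = 2*f*(-92 + f) (Z(f) = (2*f)*(-92 + f) = 2*f*(-92 + f))
L(p) = √2*√p (L(p) = √(2*p) = √2*√p)
L(-193) - Z(99) = √2*√(-193) - 2*99*(-92 + 99) = √2*(I*√193) - 2*99*7 = I*√386 - 1*1386 = I*√386 - 1386 = -1386 + I*√386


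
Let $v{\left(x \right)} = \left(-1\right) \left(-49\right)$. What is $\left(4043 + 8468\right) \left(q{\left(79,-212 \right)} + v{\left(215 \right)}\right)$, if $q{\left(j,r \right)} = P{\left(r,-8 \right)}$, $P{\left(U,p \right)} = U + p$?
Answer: $-2139381$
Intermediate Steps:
$v{\left(x \right)} = 49$
$q{\left(j,r \right)} = -8 + r$ ($q{\left(j,r \right)} = r - 8 = -8 + r$)
$\left(4043 + 8468\right) \left(q{\left(79,-212 \right)} + v{\left(215 \right)}\right) = \left(4043 + 8468\right) \left(\left(-8 - 212\right) + 49\right) = 12511 \left(-220 + 49\right) = 12511 \left(-171\right) = -2139381$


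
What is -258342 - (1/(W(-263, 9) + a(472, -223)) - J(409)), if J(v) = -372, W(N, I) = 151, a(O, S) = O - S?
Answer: -218872045/846 ≈ -2.5871e+5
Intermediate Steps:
-258342 - (1/(W(-263, 9) + a(472, -223)) - J(409)) = -258342 - (1/(151 + (472 - 1*(-223))) - 1*(-372)) = -258342 - (1/(151 + (472 + 223)) + 372) = -258342 - (1/(151 + 695) + 372) = -258342 - (1/846 + 372) = -258342 - 1*314713/846 = -258342 - 314713/846 = -218872045/846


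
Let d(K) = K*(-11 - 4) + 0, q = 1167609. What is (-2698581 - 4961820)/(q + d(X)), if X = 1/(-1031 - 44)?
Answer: -548995405/83678646 ≈ -6.5608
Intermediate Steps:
X = -1/1075 (X = 1/(-1075) = -1/1075 ≈ -0.00093023)
d(K) = -15*K (d(K) = K*(-15) + 0 = -15*K + 0 = -15*K)
(-2698581 - 4961820)/(q + d(X)) = (-2698581 - 4961820)/(1167609 - 15*(-1/1075)) = -7660401/(1167609 + 3/215) = -7660401/251035938/215 = -7660401*215/251035938 = -548995405/83678646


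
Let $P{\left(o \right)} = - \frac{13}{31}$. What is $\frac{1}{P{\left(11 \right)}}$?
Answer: $- \frac{31}{13} \approx -2.3846$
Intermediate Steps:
$P{\left(o \right)} = - \frac{13}{31}$ ($P{\left(o \right)} = \left(-13\right) \frac{1}{31} = - \frac{13}{31}$)
$\frac{1}{P{\left(11 \right)}} = \frac{1}{- \frac{13}{31}} = - \frac{31}{13}$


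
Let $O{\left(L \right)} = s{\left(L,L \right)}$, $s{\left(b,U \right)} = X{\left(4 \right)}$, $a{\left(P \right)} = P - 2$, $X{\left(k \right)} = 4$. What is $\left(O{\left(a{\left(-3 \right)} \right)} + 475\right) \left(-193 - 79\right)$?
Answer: $-130288$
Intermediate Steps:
$a{\left(P \right)} = -2 + P$
$s{\left(b,U \right)} = 4$
$O{\left(L \right)} = 4$
$\left(O{\left(a{\left(-3 \right)} \right)} + 475\right) \left(-193 - 79\right) = \left(4 + 475\right) \left(-193 - 79\right) = 479 \left(-272\right) = -130288$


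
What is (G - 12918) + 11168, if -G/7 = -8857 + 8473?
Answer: 938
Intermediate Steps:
G = 2688 (G = -7*(-8857 + 8473) = -7*(-384) = 2688)
(G - 12918) + 11168 = (2688 - 12918) + 11168 = -10230 + 11168 = 938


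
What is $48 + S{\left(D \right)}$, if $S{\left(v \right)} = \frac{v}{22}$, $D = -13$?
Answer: $\frac{1043}{22} \approx 47.409$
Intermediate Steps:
$S{\left(v \right)} = \frac{v}{22}$ ($S{\left(v \right)} = v \frac{1}{22} = \frac{v}{22}$)
$48 + S{\left(D \right)} = 48 + \frac{1}{22} \left(-13\right) = 48 - \frac{13}{22} = \frac{1043}{22}$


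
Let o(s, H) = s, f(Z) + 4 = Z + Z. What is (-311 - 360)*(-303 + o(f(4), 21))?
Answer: 200629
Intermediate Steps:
f(Z) = -4 + 2*Z (f(Z) = -4 + (Z + Z) = -4 + 2*Z)
(-311 - 360)*(-303 + o(f(4), 21)) = (-311 - 360)*(-303 + (-4 + 2*4)) = -671*(-303 + (-4 + 8)) = -671*(-303 + 4) = -671*(-299) = 200629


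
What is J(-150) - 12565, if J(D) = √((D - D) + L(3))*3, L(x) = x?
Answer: -12565 + 3*√3 ≈ -12560.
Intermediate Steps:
J(D) = 3*√3 (J(D) = √((D - D) + 3)*3 = √(0 + 3)*3 = √3*3 = 3*√3)
J(-150) - 12565 = 3*√3 - 12565 = -12565 + 3*√3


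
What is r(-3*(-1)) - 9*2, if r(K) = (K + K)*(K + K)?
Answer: 18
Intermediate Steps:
r(K) = 4*K**2 (r(K) = (2*K)*(2*K) = 4*K**2)
r(-3*(-1)) - 9*2 = 4*(-3*(-1))**2 - 9*2 = 4*3**2 - 18 = 4*9 - 18 = 36 - 18 = 18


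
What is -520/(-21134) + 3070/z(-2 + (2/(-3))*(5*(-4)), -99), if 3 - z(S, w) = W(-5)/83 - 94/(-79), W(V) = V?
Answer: 106358396485/64796844 ≈ 1641.4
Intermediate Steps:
z(S, w) = 12264/6557 (z(S, w) = 3 - (-5/83 - 94/(-79)) = 3 - (-5*1/83 - 94*(-1/79)) = 3 - (-5/83 + 94/79) = 3 - 1*7407/6557 = 3 - 7407/6557 = 12264/6557)
-520/(-21134) + 3070/z(-2 + (2/(-3))*(5*(-4)), -99) = -520/(-21134) + 3070/(12264/6557) = -520*(-1/21134) + 3070*(6557/12264) = 260/10567 + 10064995/6132 = 106358396485/64796844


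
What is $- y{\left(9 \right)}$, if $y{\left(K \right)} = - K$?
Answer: $9$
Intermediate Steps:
$- y{\left(9 \right)} = - \left(-1\right) 9 = \left(-1\right) \left(-9\right) = 9$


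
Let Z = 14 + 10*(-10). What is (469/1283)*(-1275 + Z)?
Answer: -638309/1283 ≈ -497.51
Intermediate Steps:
Z = -86 (Z = 14 - 100 = -86)
(469/1283)*(-1275 + Z) = (469/1283)*(-1275 - 86) = (469*(1/1283))*(-1361) = (469/1283)*(-1361) = -638309/1283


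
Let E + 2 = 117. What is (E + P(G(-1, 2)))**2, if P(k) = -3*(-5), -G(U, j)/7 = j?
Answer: 16900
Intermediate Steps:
G(U, j) = -7*j
E = 115 (E = -2 + 117 = 115)
P(k) = 15
(E + P(G(-1, 2)))**2 = (115 + 15)**2 = 130**2 = 16900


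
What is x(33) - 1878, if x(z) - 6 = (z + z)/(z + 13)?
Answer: -43023/23 ≈ -1870.6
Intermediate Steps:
x(z) = 6 + 2*z/(13 + z) (x(z) = 6 + (z + z)/(z + 13) = 6 + (2*z)/(13 + z) = 6 + 2*z/(13 + z))
x(33) - 1878 = 2*(39 + 4*33)/(13 + 33) - 1878 = 2*(39 + 132)/46 - 1878 = 2*(1/46)*171 - 1878 = 171/23 - 1878 = -43023/23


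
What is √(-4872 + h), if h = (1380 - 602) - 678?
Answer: 2*I*√1193 ≈ 69.08*I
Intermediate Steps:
h = 100 (h = 778 - 678 = 100)
√(-4872 + h) = √(-4872 + 100) = √(-4772) = 2*I*√1193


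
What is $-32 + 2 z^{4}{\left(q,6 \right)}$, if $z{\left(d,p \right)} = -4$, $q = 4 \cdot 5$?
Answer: $480$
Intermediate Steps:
$q = 20$
$-32 + 2 z^{4}{\left(q,6 \right)} = -32 + 2 \left(-4\right)^{4} = -32 + 2 \cdot 256 = -32 + 512 = 480$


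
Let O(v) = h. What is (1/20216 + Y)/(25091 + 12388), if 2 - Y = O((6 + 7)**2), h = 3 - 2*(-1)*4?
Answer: -181943/757675464 ≈ -0.00024013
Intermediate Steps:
h = 11 (h = 3 + 2*4 = 3 + 8 = 11)
O(v) = 11
Y = -9 (Y = 2 - 1*11 = 2 - 11 = -9)
(1/20216 + Y)/(25091 + 12388) = (1/20216 - 9)/(25091 + 12388) = (1/20216 - 9)/37479 = -181943/20216*1/37479 = -181943/757675464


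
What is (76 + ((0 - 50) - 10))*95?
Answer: 1520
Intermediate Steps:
(76 + ((0 - 50) - 10))*95 = (76 + (-50 - 10))*95 = (76 - 60)*95 = 16*95 = 1520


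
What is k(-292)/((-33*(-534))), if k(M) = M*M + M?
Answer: 14162/2937 ≈ 4.8219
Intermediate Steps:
k(M) = M + M² (k(M) = M² + M = M + M²)
k(-292)/((-33*(-534))) = (-292*(1 - 292))/((-33*(-534))) = -292*(-291)/17622 = 84972*(1/17622) = 14162/2937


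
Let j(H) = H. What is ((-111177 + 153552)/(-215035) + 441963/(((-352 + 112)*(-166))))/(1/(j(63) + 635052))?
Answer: 790500488952681/114226592 ≈ 6.9205e+6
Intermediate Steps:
((-111177 + 153552)/(-215035) + 441963/(((-352 + 112)*(-166))))/(1/(j(63) + 635052)) = ((-111177 + 153552)/(-215035) + 441963/(((-352 + 112)*(-166))))/(1/(63 + 635052)) = (42375*(-1/215035) + 441963/((-240*(-166))))/(1/635115) = (-8475/43007 + 441963/39840)/(1/635115) = (-8475/43007 + 441963*(1/39840))*635115 = (-8475/43007 + 147321/13280)*635115 = (6223286247/571132960)*635115 = 790500488952681/114226592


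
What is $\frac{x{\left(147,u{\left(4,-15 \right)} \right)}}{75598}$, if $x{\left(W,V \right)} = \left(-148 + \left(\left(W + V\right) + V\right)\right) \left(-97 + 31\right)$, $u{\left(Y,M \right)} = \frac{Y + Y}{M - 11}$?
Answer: $\frac{693}{491387} \approx 0.0014103$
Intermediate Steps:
$u{\left(Y,M \right)} = \frac{2 Y}{-11 + M}$
$x{\left(W,V \right)} = 9768 - 132 V - 66 W$ ($x{\left(W,V \right)} = \left(-148 + \left(\left(V + W\right) + V\right)\right) \left(-66\right) = \left(-148 + \left(W + 2 V\right)\right) \left(-66\right) = \left(-148 + W + 2 V\right) \left(-66\right) = 9768 - 132 V - 66 W$)
$\frac{x{\left(147,u{\left(4,-15 \right)} \right)}}{75598} = \frac{9768 - 132 \cdot 2 \cdot 4 \frac{1}{-11 - 15} - 9702}{75598} = \left(9768 - 132 \cdot 2 \cdot 4 \frac{1}{-26} - 9702\right) \frac{1}{75598} = \left(9768 - 132 \cdot 2 \cdot 4 \left(- \frac{1}{26}\right) - 9702\right) \frac{1}{75598} = \left(9768 - - \frac{528}{13} - 9702\right) \frac{1}{75598} = \left(9768 + \frac{528}{13} - 9702\right) \frac{1}{75598} = \frac{1386}{13} \cdot \frac{1}{75598} = \frac{693}{491387}$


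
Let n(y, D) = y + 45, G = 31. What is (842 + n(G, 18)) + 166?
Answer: 1084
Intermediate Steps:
n(y, D) = 45 + y
(842 + n(G, 18)) + 166 = (842 + (45 + 31)) + 166 = (842 + 76) + 166 = 918 + 166 = 1084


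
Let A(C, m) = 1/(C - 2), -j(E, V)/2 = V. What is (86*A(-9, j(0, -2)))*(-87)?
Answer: 7482/11 ≈ 680.18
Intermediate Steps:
j(E, V) = -2*V
A(C, m) = 1/(-2 + C)
(86*A(-9, j(0, -2)))*(-87) = (86/(-2 - 9))*(-87) = (86/(-11))*(-87) = (86*(-1/11))*(-87) = -86/11*(-87) = 7482/11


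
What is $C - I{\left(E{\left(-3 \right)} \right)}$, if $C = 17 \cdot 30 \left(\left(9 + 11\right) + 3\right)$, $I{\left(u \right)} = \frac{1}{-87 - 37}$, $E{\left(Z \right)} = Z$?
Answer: $\frac{1454521}{124} \approx 11730.0$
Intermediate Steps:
$I{\left(u \right)} = - \frac{1}{124}$ ($I{\left(u \right)} = \frac{1}{-124} = - \frac{1}{124}$)
$C = 11730$ ($C = 510 \left(20 + 3\right) = 510 \cdot 23 = 11730$)
$C - I{\left(E{\left(-3 \right)} \right)} = 11730 - - \frac{1}{124} = 11730 + \frac{1}{124} = \frac{1454521}{124}$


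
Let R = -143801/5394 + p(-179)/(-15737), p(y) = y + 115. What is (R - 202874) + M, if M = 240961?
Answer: 3230766740765/84885378 ≈ 38060.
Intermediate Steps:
p(y) = 115 + y
R = -2262651121/84885378 (R = -143801/5394 + (115 - 179)/(-15737) = -143801*1/5394 - 64*(-1/15737) = -143801/5394 + 64/15737 = -2262651121/84885378 ≈ -26.655)
(R - 202874) + M = (-2262651121/84885378 - 202874) + 240961 = -17223298827493/84885378 + 240961 = 3230766740765/84885378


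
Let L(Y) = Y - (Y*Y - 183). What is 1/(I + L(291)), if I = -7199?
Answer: -1/91406 ≈ -1.0940e-5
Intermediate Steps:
L(Y) = 183 + Y - Y**2 (L(Y) = Y - (Y**2 - 183) = Y - (-183 + Y**2) = Y + (183 - Y**2) = 183 + Y - Y**2)
1/(I + L(291)) = 1/(-7199 + (183 + 291 - 1*291**2)) = 1/(-7199 + (183 + 291 - 1*84681)) = 1/(-7199 + (183 + 291 - 84681)) = 1/(-7199 - 84207) = 1/(-91406) = -1/91406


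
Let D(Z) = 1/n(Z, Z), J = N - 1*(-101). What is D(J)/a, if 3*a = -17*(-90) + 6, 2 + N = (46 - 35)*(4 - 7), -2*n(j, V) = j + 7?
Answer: -1/18688 ≈ -5.3510e-5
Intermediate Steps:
n(j, V) = -7/2 - j/2 (n(j, V) = -(j + 7)/2 = -(7 + j)/2 = -7/2 - j/2)
N = -35 (N = -2 + (46 - 35)*(4 - 7) = -2 + 11*(-3) = -2 - 33 = -35)
a = 512 (a = (-17*(-90) + 6)/3 = (1530 + 6)/3 = (⅓)*1536 = 512)
J = 66 (J = -35 - 1*(-101) = -35 + 101 = 66)
D(Z) = 1/(-7/2 - Z/2)
D(J)/a = -2/(7 + 66)/512 = -2/73*(1/512) = -2*1/73*(1/512) = -2/73*1/512 = -1/18688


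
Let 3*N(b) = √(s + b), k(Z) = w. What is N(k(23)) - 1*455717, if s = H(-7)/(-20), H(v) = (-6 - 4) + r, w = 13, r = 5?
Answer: -455717 + √53/6 ≈ -4.5572e+5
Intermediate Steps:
H(v) = -5 (H(v) = (-6 - 4) + 5 = -10 + 5 = -5)
k(Z) = 13
s = ¼ (s = -5/(-20) = -5*(-1/20) = ¼ ≈ 0.25000)
N(b) = √(¼ + b)/3
N(k(23)) - 1*455717 = √(1 + 4*13)/6 - 1*455717 = √(1 + 52)/6 - 455717 = √53/6 - 455717 = -455717 + √53/6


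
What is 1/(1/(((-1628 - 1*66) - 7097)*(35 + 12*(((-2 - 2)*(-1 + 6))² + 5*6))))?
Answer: -45669245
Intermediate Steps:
1/(1/(((-1628 - 1*66) - 7097)*(35 + 12*(((-2 - 2)*(-1 + 6))² + 5*6)))) = 1/(1/(((-1628 - 66) - 7097)*(35 + 12*((-4*5)² + 30)))) = 1/(1/((-1694 - 7097)*(35 + 12*((-20)² + 30)))) = 1/(1/((-8791)*(35 + 12*(400 + 30)))) = 1/(-1/(8791*(35 + 12*430))) = 1/(-1/(8791*(35 + 5160))) = 1/(-1/8791/5195) = 1/(-1/8791*1/5195) = 1/(-1/45669245) = -45669245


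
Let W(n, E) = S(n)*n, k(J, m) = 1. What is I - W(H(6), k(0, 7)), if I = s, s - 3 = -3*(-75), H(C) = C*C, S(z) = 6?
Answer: 12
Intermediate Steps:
H(C) = C**2
W(n, E) = 6*n
s = 228 (s = 3 - 3*(-75) = 3 + 225 = 228)
I = 228
I - W(H(6), k(0, 7)) = 228 - 6*6**2 = 228 - 6*36 = 228 - 1*216 = 228 - 216 = 12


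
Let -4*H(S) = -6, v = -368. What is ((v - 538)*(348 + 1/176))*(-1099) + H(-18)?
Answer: 30492631035/88 ≈ 3.4651e+8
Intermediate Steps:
H(S) = 3/2 (H(S) = -¼*(-6) = 3/2)
((v - 538)*(348 + 1/176))*(-1099) + H(-18) = ((-368 - 538)*(348 + 1/176))*(-1099) + 3/2 = -906*(348 + 1/176)*(-1099) + 3/2 = -906*61249/176*(-1099) + 3/2 = -27745797/88*(-1099) + 3/2 = 30492630903/88 + 3/2 = 30492631035/88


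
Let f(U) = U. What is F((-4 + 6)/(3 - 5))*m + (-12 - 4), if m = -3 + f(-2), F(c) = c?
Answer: -11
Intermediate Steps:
m = -5 (m = -3 - 2 = -5)
F((-4 + 6)/(3 - 5))*m + (-12 - 4) = ((-4 + 6)/(3 - 5))*(-5) + (-12 - 4) = (2/(-2))*(-5) - 16 = (2*(-½))*(-5) - 16 = -1*(-5) - 16 = 5 - 16 = -11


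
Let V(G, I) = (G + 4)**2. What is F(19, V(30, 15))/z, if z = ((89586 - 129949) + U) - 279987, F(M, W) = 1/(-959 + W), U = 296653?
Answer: -1/4668309 ≈ -2.1421e-7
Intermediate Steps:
V(G, I) = (4 + G)**2
z = -23697 (z = ((89586 - 129949) + 296653) - 279987 = (-40363 + 296653) - 279987 = 256290 - 279987 = -23697)
F(19, V(30, 15))/z = 1/(-959 + (4 + 30)**2*(-23697)) = -1/23697/(-959 + 34**2) = -1/23697/(-959 + 1156) = -1/23697/197 = (1/197)*(-1/23697) = -1/4668309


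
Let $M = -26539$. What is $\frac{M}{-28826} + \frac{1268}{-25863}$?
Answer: $\frac{649826789}{745526838} \approx 0.87163$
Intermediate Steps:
$\frac{M}{-28826} + \frac{1268}{-25863} = - \frac{26539}{-28826} + \frac{1268}{-25863} = \left(-26539\right) \left(- \frac{1}{28826}\right) + 1268 \left(- \frac{1}{25863}\right) = \frac{26539}{28826} - \frac{1268}{25863} = \frac{649826789}{745526838}$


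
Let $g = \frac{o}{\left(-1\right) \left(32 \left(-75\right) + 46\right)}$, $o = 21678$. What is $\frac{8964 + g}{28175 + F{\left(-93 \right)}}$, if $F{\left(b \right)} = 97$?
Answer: $\frac{3520489}{11092048} \approx 0.31739$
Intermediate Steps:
$g = \frac{10839}{1177}$ ($g = \frac{21678}{\left(-1\right) \left(32 \left(-75\right) + 46\right)} = \frac{21678}{\left(-1\right) \left(-2400 + 46\right)} = \frac{21678}{\left(-1\right) \left(-2354\right)} = \frac{21678}{2354} = 21678 \cdot \frac{1}{2354} = \frac{10839}{1177} \approx 9.209$)
$\frac{8964 + g}{28175 + F{\left(-93 \right)}} = \frac{8964 + \frac{10839}{1177}}{28175 + 97} = \frac{10561467}{1177 \cdot 28272} = \frac{10561467}{1177} \cdot \frac{1}{28272} = \frac{3520489}{11092048}$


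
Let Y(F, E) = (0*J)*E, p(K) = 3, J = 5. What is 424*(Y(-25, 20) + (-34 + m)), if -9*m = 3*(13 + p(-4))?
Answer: -50032/3 ≈ -16677.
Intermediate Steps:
m = -16/3 (m = -(13 + 3)/3 = -16/3 ≈ -5.3333)
Y(F, E) = 0 (Y(F, E) = (0*5)*E = 0*E = 0)
424*(Y(-25, 20) + (-34 + m)) = 424*(0 + (-34 - 16/3)) = 424*(0 - 118/3) = 424*(-118/3) = -50032/3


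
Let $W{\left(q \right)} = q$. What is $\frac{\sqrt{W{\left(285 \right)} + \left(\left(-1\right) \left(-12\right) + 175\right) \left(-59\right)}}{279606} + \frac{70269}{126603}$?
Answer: $\frac{23423}{42201} + \frac{i \sqrt{2687}}{139803} \approx 0.55503 + 0.00037078 i$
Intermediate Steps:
$\frac{\sqrt{W{\left(285 \right)} + \left(\left(-1\right) \left(-12\right) + 175\right) \left(-59\right)}}{279606} + \frac{70269}{126603} = \frac{\sqrt{285 + \left(\left(-1\right) \left(-12\right) + 175\right) \left(-59\right)}}{279606} + \frac{70269}{126603} = \sqrt{285 + \left(12 + 175\right) \left(-59\right)} \frac{1}{279606} + 70269 \cdot \frac{1}{126603} = \sqrt{285 + 187 \left(-59\right)} \frac{1}{279606} + \frac{23423}{42201} = \sqrt{285 - 11033} \cdot \frac{1}{279606} + \frac{23423}{42201} = \sqrt{-10748} \cdot \frac{1}{279606} + \frac{23423}{42201} = 2 i \sqrt{2687} \cdot \frac{1}{279606} + \frac{23423}{42201} = \frac{i \sqrt{2687}}{139803} + \frac{23423}{42201} = \frac{23423}{42201} + \frac{i \sqrt{2687}}{139803}$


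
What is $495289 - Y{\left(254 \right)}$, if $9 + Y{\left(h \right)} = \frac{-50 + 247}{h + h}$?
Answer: $\frac{251611187}{508} \approx 4.953 \cdot 10^{5}$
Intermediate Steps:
$Y{\left(h \right)} = -9 + \frac{197}{2 h}$ ($Y{\left(h \right)} = -9 + \frac{-50 + 247}{h + h} = -9 + \frac{197}{2 h}$)
$495289 - Y{\left(254 \right)} = 495289 - \left(-9 + \frac{197}{2 \cdot 254}\right) = 495289 - \left(-9 + \frac{197}{2} \cdot \frac{1}{254}\right) = 495289 - \left(-9 + \frac{197}{508}\right) = 495289 - - \frac{4375}{508} = 495289 + \frac{4375}{508} = \frac{251611187}{508}$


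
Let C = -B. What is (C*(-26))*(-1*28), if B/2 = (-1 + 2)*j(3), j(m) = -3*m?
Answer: 13104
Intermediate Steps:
B = -18 (B = 2*((-1 + 2)*(-3*3)) = 2*(1*(-9)) = 2*(-9) = -18)
C = 18 (C = -1*(-18) = 18)
(C*(-26))*(-1*28) = (18*(-26))*(-1*28) = -468*(-28) = 13104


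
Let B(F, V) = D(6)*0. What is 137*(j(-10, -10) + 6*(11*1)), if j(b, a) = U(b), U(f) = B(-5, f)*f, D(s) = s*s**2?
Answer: 9042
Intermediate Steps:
D(s) = s**3
B(F, V) = 0 (B(F, V) = 6**3*0 = 216*0 = 0)
U(f) = 0 (U(f) = 0*f = 0)
j(b, a) = 0
137*(j(-10, -10) + 6*(11*1)) = 137*(0 + 6*(11*1)) = 137*(0 + 6*11) = 137*(0 + 66) = 137*66 = 9042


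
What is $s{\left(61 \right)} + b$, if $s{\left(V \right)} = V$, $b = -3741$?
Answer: $-3680$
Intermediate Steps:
$s{\left(61 \right)} + b = 61 - 3741 = -3680$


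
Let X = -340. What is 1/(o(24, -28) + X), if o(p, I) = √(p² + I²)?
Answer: -1/336 - √85/28560 ≈ -0.0032990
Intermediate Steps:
o(p, I) = √(I² + p²)
1/(o(24, -28) + X) = 1/(√((-28)² + 24²) - 340) = 1/(√(784 + 576) - 340) = 1/(√1360 - 340) = 1/(4*√85 - 340) = 1/(-340 + 4*√85)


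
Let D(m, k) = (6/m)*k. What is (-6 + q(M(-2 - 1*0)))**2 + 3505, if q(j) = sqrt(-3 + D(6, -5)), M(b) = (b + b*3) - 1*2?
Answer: 3533 - 24*I*sqrt(2) ≈ 3533.0 - 33.941*I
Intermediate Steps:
D(m, k) = 6*k/m
M(b) = -2 + 4*b (M(b) = (b + 3*b) - 2 = 4*b - 2 = -2 + 4*b)
q(j) = 2*I*sqrt(2) (q(j) = sqrt(-3 + 6*(-5)/6) = sqrt(-3 + 6*(-5)*(1/6)) = sqrt(-3 - 5) = sqrt(-8) = 2*I*sqrt(2))
(-6 + q(M(-2 - 1*0)))**2 + 3505 = (-6 + 2*I*sqrt(2))**2 + 3505 = 3505 + (-6 + 2*I*sqrt(2))**2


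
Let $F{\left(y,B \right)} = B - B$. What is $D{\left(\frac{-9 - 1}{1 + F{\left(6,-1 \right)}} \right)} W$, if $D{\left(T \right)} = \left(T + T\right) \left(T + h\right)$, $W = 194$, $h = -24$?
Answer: $131920$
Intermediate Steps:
$F{\left(y,B \right)} = 0$
$D{\left(T \right)} = 2 T \left(-24 + T\right)$ ($D{\left(T \right)} = \left(T + T\right) \left(T - 24\right) = 2 T \left(-24 + T\right)$)
$D{\left(\frac{-9 - 1}{1 + F{\left(6,-1 \right)}} \right)} W = 2 \frac{-9 - 1}{1 + 0} \left(-24 + \frac{-9 - 1}{1 + 0}\right) 194 = 2 \left(- \frac{10}{1}\right) \left(-24 - \frac{10}{1}\right) 194 = 2 \left(\left(-10\right) 1\right) \left(-24 - 10\right) 194 = 2 \left(-10\right) \left(-24 - 10\right) 194 = 2 \left(-10\right) \left(-34\right) 194 = 680 \cdot 194 = 131920$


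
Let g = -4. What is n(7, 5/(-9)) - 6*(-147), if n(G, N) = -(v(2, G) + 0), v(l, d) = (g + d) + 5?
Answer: 874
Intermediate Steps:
v(l, d) = 1 + d (v(l, d) = (-4 + d) + 5 = 1 + d)
n(G, N) = -1 - G (n(G, N) = -((1 + G) + 0) = -(1 + G) = -1 - G)
n(7, 5/(-9)) - 6*(-147) = (-1 - 1*7) - 6*(-147) = (-1 - 7) + 882 = -8 + 882 = 874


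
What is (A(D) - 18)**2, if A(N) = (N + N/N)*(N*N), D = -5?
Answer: 13924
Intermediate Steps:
A(N) = N**2*(1 + N) (A(N) = (N + 1)*N**2 = (1 + N)*N**2 = N**2*(1 + N))
(A(D) - 18)**2 = ((-5)**2*(1 - 5) - 18)**2 = (25*(-4) - 18)**2 = (-100 - 18)**2 = (-118)**2 = 13924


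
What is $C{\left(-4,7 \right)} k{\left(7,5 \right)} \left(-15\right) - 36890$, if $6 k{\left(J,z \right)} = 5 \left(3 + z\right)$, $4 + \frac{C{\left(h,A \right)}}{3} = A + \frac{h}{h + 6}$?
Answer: $-37190$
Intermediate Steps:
$C{\left(h,A \right)} = -12 + 3 A + \frac{3 h}{6 + h}$ ($C{\left(h,A \right)} = -12 + 3 \left(A + \frac{h}{h + 6}\right) = -12 + 3 \left(A + \frac{h}{6 + h}\right) = -12 + \left(3 A + \frac{3 h}{6 + h}\right) = -12 + 3 A + \frac{3 h}{6 + h}$)
$k{\left(J,z \right)} = \frac{5}{2} + \frac{5 z}{6}$ ($k{\left(J,z \right)} = \frac{5 \left(3 + z\right)}{6} = \frac{15 + 5 z}{6} = \frac{5}{2} + \frac{5 z}{6}$)
$C{\left(-4,7 \right)} k{\left(7,5 \right)} \left(-15\right) - 36890 = \frac{3 \left(-24 - -12 + 6 \cdot 7 + 7 \left(-4\right)\right)}{6 - 4} \left(\frac{5}{2} + \frac{5}{6} \cdot 5\right) \left(-15\right) - 36890 = \frac{3 \left(-24 + 12 + 42 - 28\right)}{2} \left(\frac{5}{2} + \frac{25}{6}\right) \left(-15\right) - 36890 = 3 \cdot \frac{1}{2} \cdot 2 \cdot \frac{20}{3} \left(-15\right) - 36890 = 3 \cdot \frac{20}{3} \left(-15\right) - 36890 = 20 \left(-15\right) - 36890 = -300 - 36890 = -37190$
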